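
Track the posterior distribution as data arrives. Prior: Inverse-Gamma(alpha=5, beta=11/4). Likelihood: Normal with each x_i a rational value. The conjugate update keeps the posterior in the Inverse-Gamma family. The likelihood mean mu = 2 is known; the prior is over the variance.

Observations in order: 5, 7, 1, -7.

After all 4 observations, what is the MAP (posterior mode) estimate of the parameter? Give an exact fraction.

obs 1: x=5 → posterior Inverse-Gamma(11/2, 29/4)
obs 2: x=7 → posterior Inverse-Gamma(6, 79/4)
obs 3: x=1 → posterior Inverse-Gamma(13/2, 81/4)
obs 4: x=-7 → posterior Inverse-Gamma(7, 243/4)

243/32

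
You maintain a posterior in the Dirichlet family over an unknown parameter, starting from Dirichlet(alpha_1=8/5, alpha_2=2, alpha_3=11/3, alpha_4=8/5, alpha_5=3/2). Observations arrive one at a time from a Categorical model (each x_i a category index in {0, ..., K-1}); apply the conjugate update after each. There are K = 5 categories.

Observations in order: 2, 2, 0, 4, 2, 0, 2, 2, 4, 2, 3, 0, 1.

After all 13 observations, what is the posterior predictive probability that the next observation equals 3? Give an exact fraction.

obs 1: x=2 → posterior Dirichlet(8/5, 2, 14/3, 8/5, 3/2)
obs 2: x=2 → posterior Dirichlet(8/5, 2, 17/3, 8/5, 3/2)
obs 3: x=0 → posterior Dirichlet(13/5, 2, 17/3, 8/5, 3/2)
obs 4: x=4 → posterior Dirichlet(13/5, 2, 17/3, 8/5, 5/2)
obs 5: x=2 → posterior Dirichlet(13/5, 2, 20/3, 8/5, 5/2)
obs 6: x=0 → posterior Dirichlet(18/5, 2, 20/3, 8/5, 5/2)
obs 7: x=2 → posterior Dirichlet(18/5, 2, 23/3, 8/5, 5/2)
obs 8: x=2 → posterior Dirichlet(18/5, 2, 26/3, 8/5, 5/2)
obs 9: x=4 → posterior Dirichlet(18/5, 2, 26/3, 8/5, 7/2)
obs 10: x=2 → posterior Dirichlet(18/5, 2, 29/3, 8/5, 7/2)
obs 11: x=3 → posterior Dirichlet(18/5, 2, 29/3, 13/5, 7/2)
obs 12: x=0 → posterior Dirichlet(23/5, 2, 29/3, 13/5, 7/2)
obs 13: x=1 → posterior Dirichlet(23/5, 3, 29/3, 13/5, 7/2)

78/701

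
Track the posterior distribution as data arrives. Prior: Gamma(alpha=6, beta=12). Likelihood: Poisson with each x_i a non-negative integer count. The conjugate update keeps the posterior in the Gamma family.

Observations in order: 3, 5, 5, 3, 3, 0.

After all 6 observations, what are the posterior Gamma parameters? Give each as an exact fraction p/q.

obs 1: x=3 → posterior Gamma(9, 13)
obs 2: x=5 → posterior Gamma(14, 14)
obs 3: x=5 → posterior Gamma(19, 15)
obs 4: x=3 → posterior Gamma(22, 16)
obs 5: x=3 → posterior Gamma(25, 17)
obs 6: x=0 → posterior Gamma(25, 18)

alpha=25, beta=18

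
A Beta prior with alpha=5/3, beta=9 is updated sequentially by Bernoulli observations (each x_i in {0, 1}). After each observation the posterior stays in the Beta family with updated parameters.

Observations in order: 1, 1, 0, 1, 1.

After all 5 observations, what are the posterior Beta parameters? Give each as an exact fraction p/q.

alpha=17/3, beta=10

obs 1: x=1 → posterior Beta(8/3, 9)
obs 2: x=1 → posterior Beta(11/3, 9)
obs 3: x=0 → posterior Beta(11/3, 10)
obs 4: x=1 → posterior Beta(14/3, 10)
obs 5: x=1 → posterior Beta(17/3, 10)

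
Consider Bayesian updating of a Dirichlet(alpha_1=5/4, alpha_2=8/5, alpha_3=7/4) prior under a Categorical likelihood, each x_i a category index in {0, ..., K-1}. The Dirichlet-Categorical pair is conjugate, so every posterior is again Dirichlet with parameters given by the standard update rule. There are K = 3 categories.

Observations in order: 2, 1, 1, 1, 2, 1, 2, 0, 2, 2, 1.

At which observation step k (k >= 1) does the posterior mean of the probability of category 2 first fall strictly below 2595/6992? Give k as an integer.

k = 3

obs 1: x=2 → posterior Dirichlet(5/4, 8/5, 11/4)
obs 2: x=1 → posterior Dirichlet(5/4, 13/5, 11/4)
obs 3: x=1 → posterior Dirichlet(5/4, 18/5, 11/4)
obs 4: x=1 → posterior Dirichlet(5/4, 23/5, 11/4)
obs 5: x=2 → posterior Dirichlet(5/4, 23/5, 15/4)
obs 6: x=1 → posterior Dirichlet(5/4, 28/5, 15/4)
obs 7: x=2 → posterior Dirichlet(5/4, 28/5, 19/4)
obs 8: x=0 → posterior Dirichlet(9/4, 28/5, 19/4)
obs 9: x=2 → posterior Dirichlet(9/4, 28/5, 23/4)
obs 10: x=2 → posterior Dirichlet(9/4, 28/5, 27/4)
obs 11: x=1 → posterior Dirichlet(9/4, 33/5, 27/4)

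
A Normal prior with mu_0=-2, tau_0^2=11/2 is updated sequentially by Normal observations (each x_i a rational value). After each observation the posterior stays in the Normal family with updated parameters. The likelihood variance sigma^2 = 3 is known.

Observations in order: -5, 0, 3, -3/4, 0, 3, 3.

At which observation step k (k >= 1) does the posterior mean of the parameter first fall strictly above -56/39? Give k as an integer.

k = 3

obs 1: x=-5 → posterior Normal(-67/17, 33/17)
obs 2: x=0 → posterior Normal(-67/28, 33/28)
obs 3: x=3 → posterior Normal(-34/39, 11/13)
obs 4: x=-3/4 → posterior Normal(-169/200, 33/50)
obs 5: x=0 → posterior Normal(-169/244, 33/61)
obs 6: x=3 → posterior Normal(-37/288, 11/24)
obs 7: x=3 → posterior Normal(95/332, 33/83)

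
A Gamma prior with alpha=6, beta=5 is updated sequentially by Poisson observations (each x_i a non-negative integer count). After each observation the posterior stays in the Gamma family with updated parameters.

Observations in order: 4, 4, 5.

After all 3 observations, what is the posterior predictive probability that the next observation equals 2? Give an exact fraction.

27381885734412615680/109418989131512359209

obs 1: x=4 → posterior Gamma(10, 6)
obs 2: x=4 → posterior Gamma(14, 7)
obs 3: x=5 → posterior Gamma(19, 8)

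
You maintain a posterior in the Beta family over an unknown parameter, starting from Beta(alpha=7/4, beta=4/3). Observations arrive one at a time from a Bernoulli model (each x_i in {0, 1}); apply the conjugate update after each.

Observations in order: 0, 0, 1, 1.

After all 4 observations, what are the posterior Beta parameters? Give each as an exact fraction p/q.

alpha=15/4, beta=10/3

obs 1: x=0 → posterior Beta(7/4, 7/3)
obs 2: x=0 → posterior Beta(7/4, 10/3)
obs 3: x=1 → posterior Beta(11/4, 10/3)
obs 4: x=1 → posterior Beta(15/4, 10/3)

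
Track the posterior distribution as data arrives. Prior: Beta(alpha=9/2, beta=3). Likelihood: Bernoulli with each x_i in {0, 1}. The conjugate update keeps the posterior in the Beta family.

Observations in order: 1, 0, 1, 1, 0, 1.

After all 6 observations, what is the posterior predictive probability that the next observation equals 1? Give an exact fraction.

obs 1: x=1 → posterior Beta(11/2, 3)
obs 2: x=0 → posterior Beta(11/2, 4)
obs 3: x=1 → posterior Beta(13/2, 4)
obs 4: x=1 → posterior Beta(15/2, 4)
obs 5: x=0 → posterior Beta(15/2, 5)
obs 6: x=1 → posterior Beta(17/2, 5)

17/27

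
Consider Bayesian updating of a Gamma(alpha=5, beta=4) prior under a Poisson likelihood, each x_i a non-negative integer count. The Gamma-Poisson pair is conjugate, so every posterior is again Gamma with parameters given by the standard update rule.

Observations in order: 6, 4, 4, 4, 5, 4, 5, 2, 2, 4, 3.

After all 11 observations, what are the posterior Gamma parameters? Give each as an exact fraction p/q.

alpha=48, beta=15

obs 1: x=6 → posterior Gamma(11, 5)
obs 2: x=4 → posterior Gamma(15, 6)
obs 3: x=4 → posterior Gamma(19, 7)
obs 4: x=4 → posterior Gamma(23, 8)
obs 5: x=5 → posterior Gamma(28, 9)
obs 6: x=4 → posterior Gamma(32, 10)
obs 7: x=5 → posterior Gamma(37, 11)
obs 8: x=2 → posterior Gamma(39, 12)
obs 9: x=2 → posterior Gamma(41, 13)
obs 10: x=4 → posterior Gamma(45, 14)
obs 11: x=3 → posterior Gamma(48, 15)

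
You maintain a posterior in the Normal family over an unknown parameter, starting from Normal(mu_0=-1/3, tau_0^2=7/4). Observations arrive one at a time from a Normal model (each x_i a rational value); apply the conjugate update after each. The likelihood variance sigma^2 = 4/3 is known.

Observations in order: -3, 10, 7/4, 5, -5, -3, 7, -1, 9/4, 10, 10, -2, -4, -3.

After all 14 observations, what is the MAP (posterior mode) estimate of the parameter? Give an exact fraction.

1559/930

obs 1: x=-3 → posterior Normal(-205/111, 28/37)
obs 2: x=10 → posterior Normal(425/174, 14/29)
obs 3: x=7/4 → posterior Normal(2141/948, 28/79)
obs 4: x=5 → posterior Normal(3401/1200, 7/25)
obs 5: x=-5 → posterior Normal(2141/1452, 28/121)
obs 6: x=-3 → posterior Normal(1385/1704, 14/71)
obs 7: x=7 → posterior Normal(3149/1956, 28/163)
obs 8: x=-1 → posterior Normal(2897/2208, 7/46)
obs 9: x=9/4 → posterior Normal(866/615, 28/205)
obs 10: x=10 → posterior Normal(748/339, 14/113)
obs 11: x=10 → posterior Normal(2126/741, 28/247)
obs 12: x=-2 → posterior Normal(500/201, 7/67)
obs 13: x=-4 → posterior Normal(1748/867, 28/289)
obs 14: x=-3 → posterior Normal(1559/930, 14/155)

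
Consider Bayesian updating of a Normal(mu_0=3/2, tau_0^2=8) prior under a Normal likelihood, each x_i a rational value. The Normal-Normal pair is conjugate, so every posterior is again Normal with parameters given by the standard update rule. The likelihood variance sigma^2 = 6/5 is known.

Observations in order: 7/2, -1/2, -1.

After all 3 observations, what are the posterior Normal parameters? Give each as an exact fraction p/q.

mu_0=89/126, tau_0^2=8/21

obs 1: x=7/2 → posterior Normal(149/46, 24/23)
obs 2: x=-1/2 → posterior Normal(3/2, 24/43)
obs 3: x=-1 → posterior Normal(89/126, 8/21)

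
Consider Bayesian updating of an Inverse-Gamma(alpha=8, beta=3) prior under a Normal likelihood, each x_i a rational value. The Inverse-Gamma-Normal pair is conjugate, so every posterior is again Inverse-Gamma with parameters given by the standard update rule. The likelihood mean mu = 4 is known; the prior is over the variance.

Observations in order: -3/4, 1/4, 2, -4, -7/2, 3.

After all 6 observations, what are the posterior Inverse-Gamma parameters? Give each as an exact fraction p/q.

alpha=11, beta=1343/16

obs 1: x=-3/4 → posterior Inverse-Gamma(17/2, 457/32)
obs 2: x=1/4 → posterior Inverse-Gamma(9, 341/16)
obs 3: x=2 → posterior Inverse-Gamma(19/2, 373/16)
obs 4: x=-4 → posterior Inverse-Gamma(10, 885/16)
obs 5: x=-7/2 → posterior Inverse-Gamma(21/2, 1335/16)
obs 6: x=3 → posterior Inverse-Gamma(11, 1343/16)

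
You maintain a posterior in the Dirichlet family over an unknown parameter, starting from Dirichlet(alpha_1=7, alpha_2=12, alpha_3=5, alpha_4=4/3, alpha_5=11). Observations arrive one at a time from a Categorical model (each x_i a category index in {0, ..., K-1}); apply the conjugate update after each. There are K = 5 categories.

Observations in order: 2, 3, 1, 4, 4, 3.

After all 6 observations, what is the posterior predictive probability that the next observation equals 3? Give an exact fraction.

obs 1: x=2 → posterior Dirichlet(7, 12, 6, 4/3, 11)
obs 2: x=3 → posterior Dirichlet(7, 12, 6, 7/3, 11)
obs 3: x=1 → posterior Dirichlet(7, 13, 6, 7/3, 11)
obs 4: x=4 → posterior Dirichlet(7, 13, 6, 7/3, 12)
obs 5: x=4 → posterior Dirichlet(7, 13, 6, 7/3, 13)
obs 6: x=3 → posterior Dirichlet(7, 13, 6, 10/3, 13)

10/127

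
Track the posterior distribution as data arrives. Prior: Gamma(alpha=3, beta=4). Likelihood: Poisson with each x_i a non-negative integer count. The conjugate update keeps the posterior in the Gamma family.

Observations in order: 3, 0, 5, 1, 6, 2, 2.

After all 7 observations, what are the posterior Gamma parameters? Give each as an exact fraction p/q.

obs 1: x=3 → posterior Gamma(6, 5)
obs 2: x=0 → posterior Gamma(6, 6)
obs 3: x=5 → posterior Gamma(11, 7)
obs 4: x=1 → posterior Gamma(12, 8)
obs 5: x=6 → posterior Gamma(18, 9)
obs 6: x=2 → posterior Gamma(20, 10)
obs 7: x=2 → posterior Gamma(22, 11)

alpha=22, beta=11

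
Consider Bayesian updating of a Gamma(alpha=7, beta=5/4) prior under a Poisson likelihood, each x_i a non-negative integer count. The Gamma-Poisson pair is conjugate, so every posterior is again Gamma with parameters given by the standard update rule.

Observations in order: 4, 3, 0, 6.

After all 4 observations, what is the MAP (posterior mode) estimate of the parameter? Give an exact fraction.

obs 1: x=4 → posterior Gamma(11, 9/4)
obs 2: x=3 → posterior Gamma(14, 13/4)
obs 3: x=0 → posterior Gamma(14, 17/4)
obs 4: x=6 → posterior Gamma(20, 21/4)

76/21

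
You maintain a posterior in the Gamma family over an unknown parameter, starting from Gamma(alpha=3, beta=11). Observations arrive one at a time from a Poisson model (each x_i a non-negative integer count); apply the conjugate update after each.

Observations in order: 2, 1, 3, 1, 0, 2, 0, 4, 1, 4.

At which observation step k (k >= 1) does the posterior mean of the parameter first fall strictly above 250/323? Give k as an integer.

k = 8

obs 1: x=2 → posterior Gamma(5, 12)
obs 2: x=1 → posterior Gamma(6, 13)
obs 3: x=3 → posterior Gamma(9, 14)
obs 4: x=1 → posterior Gamma(10, 15)
obs 5: x=0 → posterior Gamma(10, 16)
obs 6: x=2 → posterior Gamma(12, 17)
obs 7: x=0 → posterior Gamma(12, 18)
obs 8: x=4 → posterior Gamma(16, 19)
obs 9: x=1 → posterior Gamma(17, 20)
obs 10: x=4 → posterior Gamma(21, 21)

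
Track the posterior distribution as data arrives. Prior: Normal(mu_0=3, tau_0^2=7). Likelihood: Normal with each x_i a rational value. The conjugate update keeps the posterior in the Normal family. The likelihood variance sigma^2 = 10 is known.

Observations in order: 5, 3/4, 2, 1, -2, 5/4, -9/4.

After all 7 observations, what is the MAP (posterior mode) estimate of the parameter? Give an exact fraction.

281/236

obs 1: x=5 → posterior Normal(65/17, 70/17)
obs 2: x=3/4 → posterior Normal(281/96, 35/12)
obs 3: x=2 → posterior Normal(337/124, 70/31)
obs 4: x=1 → posterior Normal(365/152, 35/19)
obs 5: x=-2 → posterior Normal(103/60, 14/9)
obs 6: x=5/4 → posterior Normal(43/26, 35/26)
obs 7: x=-9/4 → posterior Normal(281/236, 70/59)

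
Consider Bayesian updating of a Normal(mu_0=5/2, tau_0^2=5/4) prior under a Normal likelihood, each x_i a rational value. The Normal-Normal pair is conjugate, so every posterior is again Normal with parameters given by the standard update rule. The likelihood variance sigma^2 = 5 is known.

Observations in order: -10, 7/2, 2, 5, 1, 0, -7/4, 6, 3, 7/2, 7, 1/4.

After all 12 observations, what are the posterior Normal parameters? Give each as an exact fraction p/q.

mu_0=59/32, tau_0^2=5/16

obs 1: x=-10 → posterior Normal(0, 1)
obs 2: x=7/2 → posterior Normal(7/12, 5/6)
obs 3: x=2 → posterior Normal(11/14, 5/7)
obs 4: x=5 → posterior Normal(21/16, 5/8)
obs 5: x=1 → posterior Normal(23/18, 5/9)
obs 6: x=0 → posterior Normal(23/20, 1/2)
obs 7: x=-7/4 → posterior Normal(39/44, 5/11)
obs 8: x=6 → posterior Normal(21/16, 5/12)
obs 9: x=3 → posterior Normal(75/52, 5/13)
obs 10: x=7/2 → posterior Normal(89/56, 5/14)
obs 11: x=7 → posterior Normal(39/20, 1/3)
obs 12: x=1/4 → posterior Normal(59/32, 5/16)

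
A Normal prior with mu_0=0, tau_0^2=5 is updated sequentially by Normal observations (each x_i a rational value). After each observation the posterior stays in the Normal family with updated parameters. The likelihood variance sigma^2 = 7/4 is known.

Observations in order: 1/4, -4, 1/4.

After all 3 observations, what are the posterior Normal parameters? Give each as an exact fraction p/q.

mu_0=-70/67, tau_0^2=35/67

obs 1: x=1/4 → posterior Normal(5/27, 35/27)
obs 2: x=-4 → posterior Normal(-75/47, 35/47)
obs 3: x=1/4 → posterior Normal(-70/67, 35/67)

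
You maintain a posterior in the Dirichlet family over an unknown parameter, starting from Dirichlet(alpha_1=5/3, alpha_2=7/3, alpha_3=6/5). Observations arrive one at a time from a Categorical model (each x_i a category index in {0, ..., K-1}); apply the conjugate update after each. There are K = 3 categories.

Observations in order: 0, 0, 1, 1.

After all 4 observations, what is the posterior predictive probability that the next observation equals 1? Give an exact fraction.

obs 1: x=0 → posterior Dirichlet(8/3, 7/3, 6/5)
obs 2: x=0 → posterior Dirichlet(11/3, 7/3, 6/5)
obs 3: x=1 → posterior Dirichlet(11/3, 10/3, 6/5)
obs 4: x=1 → posterior Dirichlet(11/3, 13/3, 6/5)

65/138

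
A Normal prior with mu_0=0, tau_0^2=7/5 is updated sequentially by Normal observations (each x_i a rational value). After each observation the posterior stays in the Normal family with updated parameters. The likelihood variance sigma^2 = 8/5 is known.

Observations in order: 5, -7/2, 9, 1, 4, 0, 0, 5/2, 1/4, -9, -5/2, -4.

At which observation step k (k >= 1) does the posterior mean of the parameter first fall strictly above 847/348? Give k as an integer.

k = 3

obs 1: x=5 → posterior Normal(7/3, 56/75)
obs 2: x=-7/2 → posterior Normal(21/44, 28/55)
obs 3: x=9 → posterior Normal(147/58, 56/145)
obs 4: x=1 → posterior Normal(161/72, 14/45)
obs 5: x=4 → posterior Normal(217/86, 56/215)
obs 6: x=0 → posterior Normal(217/100, 28/125)
obs 7: x=0 → posterior Normal(217/114, 56/285)
obs 8: x=5/2 → posterior Normal(63/32, 7/40)
obs 9: x=1/4 → posterior Normal(511/284, 56/355)
obs 10: x=-9 → posterior Normal(259/312, 28/195)
obs 11: x=-5/2 → posterior Normal(189/340, 56/425)
obs 12: x=-4 → posterior Normal(77/368, 14/115)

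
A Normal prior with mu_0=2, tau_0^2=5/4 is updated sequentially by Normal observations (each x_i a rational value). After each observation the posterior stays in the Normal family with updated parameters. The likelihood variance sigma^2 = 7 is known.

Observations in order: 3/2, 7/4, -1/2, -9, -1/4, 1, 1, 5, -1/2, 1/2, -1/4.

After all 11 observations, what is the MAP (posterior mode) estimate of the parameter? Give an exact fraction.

obs 1: x=3/2 → posterior Normal(127/66, 35/33)
obs 2: x=7/4 → posterior Normal(289/152, 35/38)
obs 3: x=-1/2 → posterior Normal(279/172, 35/43)
obs 4: x=-9 → posterior Normal(33/64, 35/48)
obs 5: x=-1/4 → posterior Normal(47/106, 35/53)
obs 6: x=1 → posterior Normal(57/116, 35/58)
obs 7: x=1 → posterior Normal(67/126, 5/9)
obs 8: x=5 → posterior Normal(117/136, 35/68)
obs 9: x=-1/2 → posterior Normal(56/73, 35/73)
obs 10: x=1/2 → posterior Normal(3/4, 35/78)
obs 11: x=-1/4 → posterior Normal(229/332, 35/83)

229/332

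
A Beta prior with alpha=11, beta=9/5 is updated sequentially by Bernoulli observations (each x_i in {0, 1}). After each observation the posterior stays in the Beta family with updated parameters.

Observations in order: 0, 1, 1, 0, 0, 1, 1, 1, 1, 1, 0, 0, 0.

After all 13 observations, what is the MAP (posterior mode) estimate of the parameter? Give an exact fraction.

obs 1: x=0 → posterior Beta(11, 14/5)
obs 2: x=1 → posterior Beta(12, 14/5)
obs 3: x=1 → posterior Beta(13, 14/5)
obs 4: x=0 → posterior Beta(13, 19/5)
obs 5: x=0 → posterior Beta(13, 24/5)
obs 6: x=1 → posterior Beta(14, 24/5)
obs 7: x=1 → posterior Beta(15, 24/5)
obs 8: x=1 → posterior Beta(16, 24/5)
obs 9: x=1 → posterior Beta(17, 24/5)
obs 10: x=1 → posterior Beta(18, 24/5)
obs 11: x=0 → posterior Beta(18, 29/5)
obs 12: x=0 → posterior Beta(18, 34/5)
obs 13: x=0 → posterior Beta(18, 39/5)

5/7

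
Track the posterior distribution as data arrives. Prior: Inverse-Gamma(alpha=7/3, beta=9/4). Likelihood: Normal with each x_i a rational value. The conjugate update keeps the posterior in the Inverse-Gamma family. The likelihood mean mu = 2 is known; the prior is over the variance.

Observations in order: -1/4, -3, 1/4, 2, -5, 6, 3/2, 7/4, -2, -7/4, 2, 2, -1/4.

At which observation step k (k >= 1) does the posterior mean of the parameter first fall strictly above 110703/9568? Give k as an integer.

obs 1: x=-1/4 → posterior Inverse-Gamma(17/6, 153/32)
obs 2: x=-3 → posterior Inverse-Gamma(10/3, 553/32)
obs 3: x=1/4 → posterior Inverse-Gamma(23/6, 301/16)
obs 4: x=2 → posterior Inverse-Gamma(13/3, 301/16)
obs 5: x=-5 → posterior Inverse-Gamma(29/6, 693/16)
obs 6: x=6 → posterior Inverse-Gamma(16/3, 821/16)
obs 7: x=3/2 → posterior Inverse-Gamma(35/6, 823/16)
obs 8: x=7/4 → posterior Inverse-Gamma(19/3, 1647/32)
obs 9: x=-2 → posterior Inverse-Gamma(41/6, 1903/32)
obs 10: x=-7/4 → posterior Inverse-Gamma(22/3, 133/2)
obs 11: x=2 → posterior Inverse-Gamma(47/6, 133/2)
obs 12: x=2 → posterior Inverse-Gamma(25/3, 133/2)
obs 13: x=-1/4 → posterior Inverse-Gamma(53/6, 2209/32)

k = 6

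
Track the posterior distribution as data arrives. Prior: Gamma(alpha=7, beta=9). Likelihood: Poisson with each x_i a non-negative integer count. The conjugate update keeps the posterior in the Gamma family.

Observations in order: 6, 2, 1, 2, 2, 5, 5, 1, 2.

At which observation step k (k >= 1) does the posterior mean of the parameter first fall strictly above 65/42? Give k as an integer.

k = 6

obs 1: x=6 → posterior Gamma(13, 10)
obs 2: x=2 → posterior Gamma(15, 11)
obs 3: x=1 → posterior Gamma(16, 12)
obs 4: x=2 → posterior Gamma(18, 13)
obs 5: x=2 → posterior Gamma(20, 14)
obs 6: x=5 → posterior Gamma(25, 15)
obs 7: x=5 → posterior Gamma(30, 16)
obs 8: x=1 → posterior Gamma(31, 17)
obs 9: x=2 → posterior Gamma(33, 18)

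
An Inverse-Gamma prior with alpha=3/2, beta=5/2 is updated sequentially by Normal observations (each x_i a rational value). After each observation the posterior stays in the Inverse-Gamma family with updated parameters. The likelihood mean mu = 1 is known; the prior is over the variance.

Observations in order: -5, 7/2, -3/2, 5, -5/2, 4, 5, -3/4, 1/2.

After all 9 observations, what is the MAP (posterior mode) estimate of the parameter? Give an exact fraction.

1761/224

obs 1: x=-5 → posterior Inverse-Gamma(2, 41/2)
obs 2: x=7/2 → posterior Inverse-Gamma(5/2, 189/8)
obs 3: x=-3/2 → posterior Inverse-Gamma(3, 107/4)
obs 4: x=5 → posterior Inverse-Gamma(7/2, 139/4)
obs 5: x=-5/2 → posterior Inverse-Gamma(4, 327/8)
obs 6: x=4 → posterior Inverse-Gamma(9/2, 363/8)
obs 7: x=5 → posterior Inverse-Gamma(5, 427/8)
obs 8: x=-3/4 → posterior Inverse-Gamma(11/2, 1757/32)
obs 9: x=1/2 → posterior Inverse-Gamma(6, 1761/32)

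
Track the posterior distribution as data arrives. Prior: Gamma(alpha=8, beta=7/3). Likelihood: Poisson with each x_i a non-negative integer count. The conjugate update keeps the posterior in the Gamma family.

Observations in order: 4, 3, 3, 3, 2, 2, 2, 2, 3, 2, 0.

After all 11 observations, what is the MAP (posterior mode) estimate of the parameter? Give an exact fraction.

99/40

obs 1: x=4 → posterior Gamma(12, 10/3)
obs 2: x=3 → posterior Gamma(15, 13/3)
obs 3: x=3 → posterior Gamma(18, 16/3)
obs 4: x=3 → posterior Gamma(21, 19/3)
obs 5: x=2 → posterior Gamma(23, 22/3)
obs 6: x=2 → posterior Gamma(25, 25/3)
obs 7: x=2 → posterior Gamma(27, 28/3)
obs 8: x=2 → posterior Gamma(29, 31/3)
obs 9: x=3 → posterior Gamma(32, 34/3)
obs 10: x=2 → posterior Gamma(34, 37/3)
obs 11: x=0 → posterior Gamma(34, 40/3)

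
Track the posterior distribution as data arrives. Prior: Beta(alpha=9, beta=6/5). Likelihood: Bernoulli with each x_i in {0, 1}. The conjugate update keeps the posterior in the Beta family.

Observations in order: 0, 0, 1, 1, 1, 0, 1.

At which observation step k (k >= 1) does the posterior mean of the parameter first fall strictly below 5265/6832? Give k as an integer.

k = 2

obs 1: x=0 → posterior Beta(9, 11/5)
obs 2: x=0 → posterior Beta(9, 16/5)
obs 3: x=1 → posterior Beta(10, 16/5)
obs 4: x=1 → posterior Beta(11, 16/5)
obs 5: x=1 → posterior Beta(12, 16/5)
obs 6: x=0 → posterior Beta(12, 21/5)
obs 7: x=1 → posterior Beta(13, 21/5)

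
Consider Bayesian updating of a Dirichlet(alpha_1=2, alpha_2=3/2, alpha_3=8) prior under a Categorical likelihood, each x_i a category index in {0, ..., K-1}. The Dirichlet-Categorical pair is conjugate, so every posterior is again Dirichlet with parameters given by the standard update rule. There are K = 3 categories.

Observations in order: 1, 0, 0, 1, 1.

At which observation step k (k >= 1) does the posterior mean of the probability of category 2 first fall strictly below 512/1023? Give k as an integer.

obs 1: x=1 → posterior Dirichlet(2, 5/2, 8)
obs 2: x=0 → posterior Dirichlet(3, 5/2, 8)
obs 3: x=0 → posterior Dirichlet(4, 5/2, 8)
obs 4: x=1 → posterior Dirichlet(4, 7/2, 8)
obs 5: x=1 → posterior Dirichlet(4, 9/2, 8)

k = 5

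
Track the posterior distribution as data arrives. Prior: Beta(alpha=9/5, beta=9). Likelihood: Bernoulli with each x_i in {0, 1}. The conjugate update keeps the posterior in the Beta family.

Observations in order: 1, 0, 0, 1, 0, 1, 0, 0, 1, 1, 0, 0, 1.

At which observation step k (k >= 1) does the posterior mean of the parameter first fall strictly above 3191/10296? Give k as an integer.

k = 10

obs 1: x=1 → posterior Beta(14/5, 9)
obs 2: x=0 → posterior Beta(14/5, 10)
obs 3: x=0 → posterior Beta(14/5, 11)
obs 4: x=1 → posterior Beta(19/5, 11)
obs 5: x=0 → posterior Beta(19/5, 12)
obs 6: x=1 → posterior Beta(24/5, 12)
obs 7: x=0 → posterior Beta(24/5, 13)
obs 8: x=0 → posterior Beta(24/5, 14)
obs 9: x=1 → posterior Beta(29/5, 14)
obs 10: x=1 → posterior Beta(34/5, 14)
obs 11: x=0 → posterior Beta(34/5, 15)
obs 12: x=0 → posterior Beta(34/5, 16)
obs 13: x=1 → posterior Beta(39/5, 16)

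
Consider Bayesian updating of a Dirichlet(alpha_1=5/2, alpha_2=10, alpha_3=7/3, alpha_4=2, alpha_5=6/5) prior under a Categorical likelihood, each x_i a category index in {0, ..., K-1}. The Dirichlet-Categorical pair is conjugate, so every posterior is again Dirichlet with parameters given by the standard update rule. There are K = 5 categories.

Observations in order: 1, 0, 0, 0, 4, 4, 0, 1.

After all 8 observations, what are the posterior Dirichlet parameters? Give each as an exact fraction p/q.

alpha_1=13/2, alpha_2=12, alpha_3=7/3, alpha_4=2, alpha_5=16/5

obs 1: x=1 → posterior Dirichlet(5/2, 11, 7/3, 2, 6/5)
obs 2: x=0 → posterior Dirichlet(7/2, 11, 7/3, 2, 6/5)
obs 3: x=0 → posterior Dirichlet(9/2, 11, 7/3, 2, 6/5)
obs 4: x=0 → posterior Dirichlet(11/2, 11, 7/3, 2, 6/5)
obs 5: x=4 → posterior Dirichlet(11/2, 11, 7/3, 2, 11/5)
obs 6: x=4 → posterior Dirichlet(11/2, 11, 7/3, 2, 16/5)
obs 7: x=0 → posterior Dirichlet(13/2, 11, 7/3, 2, 16/5)
obs 8: x=1 → posterior Dirichlet(13/2, 12, 7/3, 2, 16/5)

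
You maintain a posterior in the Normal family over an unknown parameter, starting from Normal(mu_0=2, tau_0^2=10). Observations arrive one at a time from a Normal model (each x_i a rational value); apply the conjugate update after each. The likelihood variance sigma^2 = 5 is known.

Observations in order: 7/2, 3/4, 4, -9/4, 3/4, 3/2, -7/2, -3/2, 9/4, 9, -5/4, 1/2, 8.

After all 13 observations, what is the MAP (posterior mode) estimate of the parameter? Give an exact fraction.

91/54

obs 1: x=7/2 → posterior Normal(3, 10/3)
obs 2: x=3/4 → posterior Normal(21/10, 2)
obs 3: x=4 → posterior Normal(37/14, 10/7)
obs 4: x=-9/4 → posterior Normal(14/9, 10/9)
obs 5: x=3/4 → posterior Normal(31/22, 10/11)
obs 6: x=3/2 → posterior Normal(37/26, 10/13)
obs 7: x=-7/2 → posterior Normal(23/30, 2/3)
obs 8: x=-3/2 → posterior Normal(1/2, 10/17)
obs 9: x=9/4 → posterior Normal(13/19, 10/19)
obs 10: x=9 → posterior Normal(31/21, 10/21)
obs 11: x=-5/4 → posterior Normal(57/46, 10/23)
obs 12: x=1/2 → posterior Normal(59/50, 2/5)
obs 13: x=8 → posterior Normal(91/54, 10/27)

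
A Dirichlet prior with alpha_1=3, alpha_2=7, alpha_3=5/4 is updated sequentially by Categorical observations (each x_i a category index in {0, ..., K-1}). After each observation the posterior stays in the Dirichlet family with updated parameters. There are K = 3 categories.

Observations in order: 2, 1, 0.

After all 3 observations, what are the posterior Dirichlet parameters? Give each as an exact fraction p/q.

alpha_1=4, alpha_2=8, alpha_3=9/4

obs 1: x=2 → posterior Dirichlet(3, 7, 9/4)
obs 2: x=1 → posterior Dirichlet(3, 8, 9/4)
obs 3: x=0 → posterior Dirichlet(4, 8, 9/4)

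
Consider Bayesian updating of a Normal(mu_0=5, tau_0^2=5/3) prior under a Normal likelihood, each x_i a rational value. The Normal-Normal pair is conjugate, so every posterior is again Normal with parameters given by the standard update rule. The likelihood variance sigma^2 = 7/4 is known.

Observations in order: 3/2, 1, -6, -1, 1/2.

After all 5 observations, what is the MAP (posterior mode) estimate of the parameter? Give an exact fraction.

25/121

obs 1: x=3/2 → posterior Normal(135/41, 35/41)
obs 2: x=1 → posterior Normal(155/61, 35/61)
obs 3: x=-6 → posterior Normal(35/81, 35/81)
obs 4: x=-1 → posterior Normal(15/101, 35/101)
obs 5: x=1/2 → posterior Normal(25/121, 35/121)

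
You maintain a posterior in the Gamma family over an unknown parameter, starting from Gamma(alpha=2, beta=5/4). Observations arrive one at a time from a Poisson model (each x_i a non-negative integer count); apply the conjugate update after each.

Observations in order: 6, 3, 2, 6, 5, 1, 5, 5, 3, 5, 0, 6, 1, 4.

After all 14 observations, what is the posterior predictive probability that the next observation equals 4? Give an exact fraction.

51723647326099892767692489356438070705697949694985126016706842499550251239239666516969219493302271150592/281841330876201542414112815731387123786682791787799586034840317934346831663106058840639889240264892578125

obs 1: x=6 → posterior Gamma(8, 9/4)
obs 2: x=3 → posterior Gamma(11, 13/4)
obs 3: x=2 → posterior Gamma(13, 17/4)
obs 4: x=6 → posterior Gamma(19, 21/4)
obs 5: x=5 → posterior Gamma(24, 25/4)
obs 6: x=1 → posterior Gamma(25, 29/4)
obs 7: x=5 → posterior Gamma(30, 33/4)
obs 8: x=5 → posterior Gamma(35, 37/4)
obs 9: x=3 → posterior Gamma(38, 41/4)
obs 10: x=5 → posterior Gamma(43, 45/4)
obs 11: x=0 → posterior Gamma(43, 49/4)
obs 12: x=6 → posterior Gamma(49, 53/4)
obs 13: x=1 → posterior Gamma(50, 57/4)
obs 14: x=4 → posterior Gamma(54, 61/4)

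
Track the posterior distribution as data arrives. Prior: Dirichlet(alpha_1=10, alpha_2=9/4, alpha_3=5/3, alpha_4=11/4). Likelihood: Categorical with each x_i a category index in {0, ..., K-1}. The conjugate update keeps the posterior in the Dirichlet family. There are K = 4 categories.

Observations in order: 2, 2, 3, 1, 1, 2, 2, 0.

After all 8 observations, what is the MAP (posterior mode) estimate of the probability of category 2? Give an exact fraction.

obs 1: x=2 → posterior Dirichlet(10, 9/4, 8/3, 11/4)
obs 2: x=2 → posterior Dirichlet(10, 9/4, 11/3, 11/4)
obs 3: x=3 → posterior Dirichlet(10, 9/4, 11/3, 15/4)
obs 4: x=1 → posterior Dirichlet(10, 13/4, 11/3, 15/4)
obs 5: x=1 → posterior Dirichlet(10, 17/4, 11/3, 15/4)
obs 6: x=2 → posterior Dirichlet(10, 17/4, 14/3, 15/4)
obs 7: x=2 → posterior Dirichlet(10, 17/4, 17/3, 15/4)
obs 8: x=0 → posterior Dirichlet(11, 17/4, 17/3, 15/4)

7/31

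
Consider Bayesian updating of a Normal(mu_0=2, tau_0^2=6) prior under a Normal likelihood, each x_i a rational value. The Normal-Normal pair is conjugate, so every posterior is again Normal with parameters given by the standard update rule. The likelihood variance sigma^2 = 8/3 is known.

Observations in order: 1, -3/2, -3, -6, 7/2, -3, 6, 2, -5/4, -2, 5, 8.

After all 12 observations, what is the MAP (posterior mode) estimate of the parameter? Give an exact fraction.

obs 1: x=1 → posterior Normal(17/13, 24/13)
obs 2: x=-3/2 → posterior Normal(7/44, 12/11)
obs 3: x=-3 → posterior Normal(-47/62, 24/31)
obs 4: x=-6 → posterior Normal(-31/16, 3/5)
obs 5: x=7/2 → posterior Normal(-46/49, 24/49)
obs 6: x=-3 → posterior Normal(-73/58, 12/29)
obs 7: x=6 → posterior Normal(-19/67, 24/67)
obs 8: x=2 → posterior Normal(-1/76, 6/19)
obs 9: x=-5/4 → posterior Normal(-49/340, 24/85)
obs 10: x=-2 → posterior Normal(-121/376, 12/47)
obs 11: x=5 → posterior Normal(59/412, 24/103)
obs 12: x=8 → posterior Normal(347/448, 3/14)

347/448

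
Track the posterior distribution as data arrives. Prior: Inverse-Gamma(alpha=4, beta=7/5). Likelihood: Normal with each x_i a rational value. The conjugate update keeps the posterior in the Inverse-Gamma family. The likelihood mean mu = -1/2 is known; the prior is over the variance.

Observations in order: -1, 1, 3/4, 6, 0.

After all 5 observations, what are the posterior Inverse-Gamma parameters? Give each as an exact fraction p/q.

obs 1: x=-1 → posterior Inverse-Gamma(9/2, 61/40)
obs 2: x=1 → posterior Inverse-Gamma(5, 53/20)
obs 3: x=3/4 → posterior Inverse-Gamma(11/2, 549/160)
obs 4: x=6 → posterior Inverse-Gamma(6, 3929/160)
obs 5: x=0 → posterior Inverse-Gamma(13/2, 3949/160)

alpha=13/2, beta=3949/160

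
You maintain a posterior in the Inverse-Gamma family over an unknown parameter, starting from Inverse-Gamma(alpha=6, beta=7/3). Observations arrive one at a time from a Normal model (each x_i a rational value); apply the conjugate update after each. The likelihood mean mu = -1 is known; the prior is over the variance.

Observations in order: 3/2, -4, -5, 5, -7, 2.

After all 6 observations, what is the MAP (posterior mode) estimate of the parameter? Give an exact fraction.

obs 1: x=3/2 → posterior Inverse-Gamma(13/2, 131/24)
obs 2: x=-4 → posterior Inverse-Gamma(7, 239/24)
obs 3: x=-5 → posterior Inverse-Gamma(15/2, 431/24)
obs 4: x=5 → posterior Inverse-Gamma(8, 863/24)
obs 5: x=-7 → posterior Inverse-Gamma(17/2, 1295/24)
obs 6: x=2 → posterior Inverse-Gamma(9, 1403/24)

1403/240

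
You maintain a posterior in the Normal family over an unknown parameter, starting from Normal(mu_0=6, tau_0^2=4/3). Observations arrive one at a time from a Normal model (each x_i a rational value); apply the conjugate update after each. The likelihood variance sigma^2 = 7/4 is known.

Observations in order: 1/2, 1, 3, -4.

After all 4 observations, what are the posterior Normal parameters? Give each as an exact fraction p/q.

mu_0=134/85, tau_0^2=28/85

obs 1: x=1/2 → posterior Normal(134/37, 28/37)
obs 2: x=1 → posterior Normal(150/53, 28/53)
obs 3: x=3 → posterior Normal(66/23, 28/69)
obs 4: x=-4 → posterior Normal(134/85, 28/85)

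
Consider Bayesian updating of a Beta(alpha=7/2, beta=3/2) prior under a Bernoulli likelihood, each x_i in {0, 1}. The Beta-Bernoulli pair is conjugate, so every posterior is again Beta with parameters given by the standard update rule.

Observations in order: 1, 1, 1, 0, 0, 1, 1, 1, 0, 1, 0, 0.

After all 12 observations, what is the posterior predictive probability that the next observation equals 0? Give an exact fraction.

13/34

obs 1: x=1 → posterior Beta(9/2, 3/2)
obs 2: x=1 → posterior Beta(11/2, 3/2)
obs 3: x=1 → posterior Beta(13/2, 3/2)
obs 4: x=0 → posterior Beta(13/2, 5/2)
obs 5: x=0 → posterior Beta(13/2, 7/2)
obs 6: x=1 → posterior Beta(15/2, 7/2)
obs 7: x=1 → posterior Beta(17/2, 7/2)
obs 8: x=1 → posterior Beta(19/2, 7/2)
obs 9: x=0 → posterior Beta(19/2, 9/2)
obs 10: x=1 → posterior Beta(21/2, 9/2)
obs 11: x=0 → posterior Beta(21/2, 11/2)
obs 12: x=0 → posterior Beta(21/2, 13/2)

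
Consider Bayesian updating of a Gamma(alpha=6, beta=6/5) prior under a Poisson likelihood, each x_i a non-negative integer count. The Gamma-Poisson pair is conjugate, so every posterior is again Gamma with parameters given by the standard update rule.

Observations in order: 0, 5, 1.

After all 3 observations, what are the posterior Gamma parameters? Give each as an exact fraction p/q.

obs 1: x=0 → posterior Gamma(6, 11/5)
obs 2: x=5 → posterior Gamma(11, 16/5)
obs 3: x=1 → posterior Gamma(12, 21/5)

alpha=12, beta=21/5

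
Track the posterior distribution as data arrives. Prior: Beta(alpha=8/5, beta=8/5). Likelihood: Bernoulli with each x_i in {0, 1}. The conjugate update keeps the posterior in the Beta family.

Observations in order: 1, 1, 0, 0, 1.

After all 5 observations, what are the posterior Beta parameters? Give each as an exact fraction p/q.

obs 1: x=1 → posterior Beta(13/5, 8/5)
obs 2: x=1 → posterior Beta(18/5, 8/5)
obs 3: x=0 → posterior Beta(18/5, 13/5)
obs 4: x=0 → posterior Beta(18/5, 18/5)
obs 5: x=1 → posterior Beta(23/5, 18/5)

alpha=23/5, beta=18/5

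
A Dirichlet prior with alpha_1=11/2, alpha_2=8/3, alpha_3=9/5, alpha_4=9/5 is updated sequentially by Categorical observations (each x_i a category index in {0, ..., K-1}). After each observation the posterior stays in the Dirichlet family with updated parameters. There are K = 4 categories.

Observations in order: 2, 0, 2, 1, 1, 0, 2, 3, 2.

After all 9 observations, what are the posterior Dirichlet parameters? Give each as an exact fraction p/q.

alpha_1=15/2, alpha_2=14/3, alpha_3=29/5, alpha_4=14/5

obs 1: x=2 → posterior Dirichlet(11/2, 8/3, 14/5, 9/5)
obs 2: x=0 → posterior Dirichlet(13/2, 8/3, 14/5, 9/5)
obs 3: x=2 → posterior Dirichlet(13/2, 8/3, 19/5, 9/5)
obs 4: x=1 → posterior Dirichlet(13/2, 11/3, 19/5, 9/5)
obs 5: x=1 → posterior Dirichlet(13/2, 14/3, 19/5, 9/5)
obs 6: x=0 → posterior Dirichlet(15/2, 14/3, 19/5, 9/5)
obs 7: x=2 → posterior Dirichlet(15/2, 14/3, 24/5, 9/5)
obs 8: x=3 → posterior Dirichlet(15/2, 14/3, 24/5, 14/5)
obs 9: x=2 → posterior Dirichlet(15/2, 14/3, 29/5, 14/5)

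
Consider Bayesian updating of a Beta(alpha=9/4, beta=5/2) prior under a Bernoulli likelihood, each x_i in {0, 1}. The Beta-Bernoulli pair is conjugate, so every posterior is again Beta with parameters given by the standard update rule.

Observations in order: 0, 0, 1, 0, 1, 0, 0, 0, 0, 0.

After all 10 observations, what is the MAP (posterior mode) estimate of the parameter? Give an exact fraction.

obs 1: x=0 → posterior Beta(9/4, 7/2)
obs 2: x=0 → posterior Beta(9/4, 9/2)
obs 3: x=1 → posterior Beta(13/4, 9/2)
obs 4: x=0 → posterior Beta(13/4, 11/2)
obs 5: x=1 → posterior Beta(17/4, 11/2)
obs 6: x=0 → posterior Beta(17/4, 13/2)
obs 7: x=0 → posterior Beta(17/4, 15/2)
obs 8: x=0 → posterior Beta(17/4, 17/2)
obs 9: x=0 → posterior Beta(17/4, 19/2)
obs 10: x=0 → posterior Beta(17/4, 21/2)

13/51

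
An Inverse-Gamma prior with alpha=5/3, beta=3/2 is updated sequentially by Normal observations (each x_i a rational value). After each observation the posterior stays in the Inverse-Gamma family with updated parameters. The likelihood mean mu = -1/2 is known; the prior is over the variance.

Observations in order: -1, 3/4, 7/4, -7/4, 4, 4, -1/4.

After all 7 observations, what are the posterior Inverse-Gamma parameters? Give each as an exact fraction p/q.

alpha=31/6, beta=26

obs 1: x=-1 → posterior Inverse-Gamma(13/6, 13/8)
obs 2: x=3/4 → posterior Inverse-Gamma(8/3, 77/32)
obs 3: x=7/4 → posterior Inverse-Gamma(19/6, 79/16)
obs 4: x=-7/4 → posterior Inverse-Gamma(11/3, 183/32)
obs 5: x=4 → posterior Inverse-Gamma(25/6, 507/32)
obs 6: x=4 → posterior Inverse-Gamma(14/3, 831/32)
obs 7: x=-1/4 → posterior Inverse-Gamma(31/6, 26)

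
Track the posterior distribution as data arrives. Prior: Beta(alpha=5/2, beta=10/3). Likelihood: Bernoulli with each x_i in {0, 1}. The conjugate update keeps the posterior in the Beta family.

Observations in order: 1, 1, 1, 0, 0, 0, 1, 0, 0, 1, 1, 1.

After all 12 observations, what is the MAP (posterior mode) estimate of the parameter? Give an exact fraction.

51/95

obs 1: x=1 → posterior Beta(7/2, 10/3)
obs 2: x=1 → posterior Beta(9/2, 10/3)
obs 3: x=1 → posterior Beta(11/2, 10/3)
obs 4: x=0 → posterior Beta(11/2, 13/3)
obs 5: x=0 → posterior Beta(11/2, 16/3)
obs 6: x=0 → posterior Beta(11/2, 19/3)
obs 7: x=1 → posterior Beta(13/2, 19/3)
obs 8: x=0 → posterior Beta(13/2, 22/3)
obs 9: x=0 → posterior Beta(13/2, 25/3)
obs 10: x=1 → posterior Beta(15/2, 25/3)
obs 11: x=1 → posterior Beta(17/2, 25/3)
obs 12: x=1 → posterior Beta(19/2, 25/3)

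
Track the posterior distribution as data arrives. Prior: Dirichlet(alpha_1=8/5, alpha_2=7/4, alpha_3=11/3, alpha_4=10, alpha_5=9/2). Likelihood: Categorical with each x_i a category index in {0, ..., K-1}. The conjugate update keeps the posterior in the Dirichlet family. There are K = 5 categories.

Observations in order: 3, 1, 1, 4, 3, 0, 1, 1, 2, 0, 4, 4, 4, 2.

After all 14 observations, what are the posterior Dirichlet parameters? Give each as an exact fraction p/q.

alpha_1=18/5, alpha_2=23/4, alpha_3=17/3, alpha_4=12, alpha_5=17/2

obs 1: x=3 → posterior Dirichlet(8/5, 7/4, 11/3, 11, 9/2)
obs 2: x=1 → posterior Dirichlet(8/5, 11/4, 11/3, 11, 9/2)
obs 3: x=1 → posterior Dirichlet(8/5, 15/4, 11/3, 11, 9/2)
obs 4: x=4 → posterior Dirichlet(8/5, 15/4, 11/3, 11, 11/2)
obs 5: x=3 → posterior Dirichlet(8/5, 15/4, 11/3, 12, 11/2)
obs 6: x=0 → posterior Dirichlet(13/5, 15/4, 11/3, 12, 11/2)
obs 7: x=1 → posterior Dirichlet(13/5, 19/4, 11/3, 12, 11/2)
obs 8: x=1 → posterior Dirichlet(13/5, 23/4, 11/3, 12, 11/2)
obs 9: x=2 → posterior Dirichlet(13/5, 23/4, 14/3, 12, 11/2)
obs 10: x=0 → posterior Dirichlet(18/5, 23/4, 14/3, 12, 11/2)
obs 11: x=4 → posterior Dirichlet(18/5, 23/4, 14/3, 12, 13/2)
obs 12: x=4 → posterior Dirichlet(18/5, 23/4, 14/3, 12, 15/2)
obs 13: x=4 → posterior Dirichlet(18/5, 23/4, 14/3, 12, 17/2)
obs 14: x=2 → posterior Dirichlet(18/5, 23/4, 17/3, 12, 17/2)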